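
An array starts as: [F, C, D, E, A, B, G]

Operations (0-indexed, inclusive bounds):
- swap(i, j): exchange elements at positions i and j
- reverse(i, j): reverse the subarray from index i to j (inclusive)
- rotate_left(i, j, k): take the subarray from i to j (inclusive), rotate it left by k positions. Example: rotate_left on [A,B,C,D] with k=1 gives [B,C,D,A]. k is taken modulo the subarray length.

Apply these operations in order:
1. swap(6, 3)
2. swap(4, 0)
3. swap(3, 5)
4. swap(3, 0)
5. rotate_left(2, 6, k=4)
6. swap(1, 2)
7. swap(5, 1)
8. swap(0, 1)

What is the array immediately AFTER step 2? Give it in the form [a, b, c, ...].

Answer: [A, C, D, G, F, B, E]

Derivation:
After 1 (swap(6, 3)): [F, C, D, G, A, B, E]
After 2 (swap(4, 0)): [A, C, D, G, F, B, E]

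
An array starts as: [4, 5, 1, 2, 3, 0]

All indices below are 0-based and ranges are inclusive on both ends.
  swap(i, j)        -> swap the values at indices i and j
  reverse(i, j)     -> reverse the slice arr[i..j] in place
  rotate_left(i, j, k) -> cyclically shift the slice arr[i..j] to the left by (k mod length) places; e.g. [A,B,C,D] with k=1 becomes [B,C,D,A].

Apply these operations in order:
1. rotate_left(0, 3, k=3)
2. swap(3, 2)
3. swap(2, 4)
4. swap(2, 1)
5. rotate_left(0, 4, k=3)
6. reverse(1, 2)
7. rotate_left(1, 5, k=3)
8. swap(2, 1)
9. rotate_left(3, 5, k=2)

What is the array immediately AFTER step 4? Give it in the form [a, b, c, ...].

Answer: [2, 3, 4, 5, 1, 0]

Derivation:
After 1 (rotate_left(0, 3, k=3)): [2, 4, 5, 1, 3, 0]
After 2 (swap(3, 2)): [2, 4, 1, 5, 3, 0]
After 3 (swap(2, 4)): [2, 4, 3, 5, 1, 0]
After 4 (swap(2, 1)): [2, 3, 4, 5, 1, 0]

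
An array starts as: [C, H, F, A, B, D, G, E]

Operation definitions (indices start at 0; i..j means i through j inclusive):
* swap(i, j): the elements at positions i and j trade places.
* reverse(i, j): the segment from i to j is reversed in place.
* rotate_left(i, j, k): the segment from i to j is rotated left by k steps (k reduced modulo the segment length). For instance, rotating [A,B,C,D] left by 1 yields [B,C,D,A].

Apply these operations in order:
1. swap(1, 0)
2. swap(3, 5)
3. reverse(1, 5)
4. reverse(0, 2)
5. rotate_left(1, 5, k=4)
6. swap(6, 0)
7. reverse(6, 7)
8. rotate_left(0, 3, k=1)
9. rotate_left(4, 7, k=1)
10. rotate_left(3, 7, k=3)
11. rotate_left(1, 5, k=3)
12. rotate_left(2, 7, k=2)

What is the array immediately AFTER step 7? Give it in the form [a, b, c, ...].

Answer: [G, C, A, H, D, F, E, B]

Derivation:
After 1 (swap(1, 0)): [H, C, F, A, B, D, G, E]
After 2 (swap(3, 5)): [H, C, F, D, B, A, G, E]
After 3 (reverse(1, 5)): [H, A, B, D, F, C, G, E]
After 4 (reverse(0, 2)): [B, A, H, D, F, C, G, E]
After 5 (rotate_left(1, 5, k=4)): [B, C, A, H, D, F, G, E]
After 6 (swap(6, 0)): [G, C, A, H, D, F, B, E]
After 7 (reverse(6, 7)): [G, C, A, H, D, F, E, B]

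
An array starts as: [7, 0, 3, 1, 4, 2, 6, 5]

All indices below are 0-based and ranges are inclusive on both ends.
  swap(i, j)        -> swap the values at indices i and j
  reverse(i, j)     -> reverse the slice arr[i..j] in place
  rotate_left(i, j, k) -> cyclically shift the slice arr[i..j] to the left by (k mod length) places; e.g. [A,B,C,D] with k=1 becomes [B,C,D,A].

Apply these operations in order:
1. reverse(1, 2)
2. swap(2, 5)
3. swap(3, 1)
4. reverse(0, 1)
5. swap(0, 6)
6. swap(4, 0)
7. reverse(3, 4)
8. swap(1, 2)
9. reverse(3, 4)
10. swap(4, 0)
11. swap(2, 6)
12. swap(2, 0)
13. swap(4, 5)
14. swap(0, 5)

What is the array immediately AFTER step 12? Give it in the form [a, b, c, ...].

Answer: [1, 2, 6, 3, 4, 0, 7, 5]

Derivation:
After 1 (reverse(1, 2)): [7, 3, 0, 1, 4, 2, 6, 5]
After 2 (swap(2, 5)): [7, 3, 2, 1, 4, 0, 6, 5]
After 3 (swap(3, 1)): [7, 1, 2, 3, 4, 0, 6, 5]
After 4 (reverse(0, 1)): [1, 7, 2, 3, 4, 0, 6, 5]
After 5 (swap(0, 6)): [6, 7, 2, 3, 4, 0, 1, 5]
After 6 (swap(4, 0)): [4, 7, 2, 3, 6, 0, 1, 5]
After 7 (reverse(3, 4)): [4, 7, 2, 6, 3, 0, 1, 5]
After 8 (swap(1, 2)): [4, 2, 7, 6, 3, 0, 1, 5]
After 9 (reverse(3, 4)): [4, 2, 7, 3, 6, 0, 1, 5]
After 10 (swap(4, 0)): [6, 2, 7, 3, 4, 0, 1, 5]
After 11 (swap(2, 6)): [6, 2, 1, 3, 4, 0, 7, 5]
After 12 (swap(2, 0)): [1, 2, 6, 3, 4, 0, 7, 5]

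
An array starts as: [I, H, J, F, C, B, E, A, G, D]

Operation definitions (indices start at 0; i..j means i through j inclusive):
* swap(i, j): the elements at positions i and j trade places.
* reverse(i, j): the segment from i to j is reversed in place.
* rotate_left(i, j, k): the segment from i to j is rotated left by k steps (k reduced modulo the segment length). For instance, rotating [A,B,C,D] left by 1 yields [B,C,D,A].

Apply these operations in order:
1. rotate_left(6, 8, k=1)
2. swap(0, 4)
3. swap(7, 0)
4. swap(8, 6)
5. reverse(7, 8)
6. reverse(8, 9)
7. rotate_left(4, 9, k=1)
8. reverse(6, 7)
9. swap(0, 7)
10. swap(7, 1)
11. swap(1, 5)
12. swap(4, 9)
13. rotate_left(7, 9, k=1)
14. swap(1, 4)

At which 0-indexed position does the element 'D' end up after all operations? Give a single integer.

Answer: 6

Derivation:
After 1 (rotate_left(6, 8, k=1)): [I, H, J, F, C, B, A, G, E, D]
After 2 (swap(0, 4)): [C, H, J, F, I, B, A, G, E, D]
After 3 (swap(7, 0)): [G, H, J, F, I, B, A, C, E, D]
After 4 (swap(8, 6)): [G, H, J, F, I, B, E, C, A, D]
After 5 (reverse(7, 8)): [G, H, J, F, I, B, E, A, C, D]
After 6 (reverse(8, 9)): [G, H, J, F, I, B, E, A, D, C]
After 7 (rotate_left(4, 9, k=1)): [G, H, J, F, B, E, A, D, C, I]
After 8 (reverse(6, 7)): [G, H, J, F, B, E, D, A, C, I]
After 9 (swap(0, 7)): [A, H, J, F, B, E, D, G, C, I]
After 10 (swap(7, 1)): [A, G, J, F, B, E, D, H, C, I]
After 11 (swap(1, 5)): [A, E, J, F, B, G, D, H, C, I]
After 12 (swap(4, 9)): [A, E, J, F, I, G, D, H, C, B]
After 13 (rotate_left(7, 9, k=1)): [A, E, J, F, I, G, D, C, B, H]
After 14 (swap(1, 4)): [A, I, J, F, E, G, D, C, B, H]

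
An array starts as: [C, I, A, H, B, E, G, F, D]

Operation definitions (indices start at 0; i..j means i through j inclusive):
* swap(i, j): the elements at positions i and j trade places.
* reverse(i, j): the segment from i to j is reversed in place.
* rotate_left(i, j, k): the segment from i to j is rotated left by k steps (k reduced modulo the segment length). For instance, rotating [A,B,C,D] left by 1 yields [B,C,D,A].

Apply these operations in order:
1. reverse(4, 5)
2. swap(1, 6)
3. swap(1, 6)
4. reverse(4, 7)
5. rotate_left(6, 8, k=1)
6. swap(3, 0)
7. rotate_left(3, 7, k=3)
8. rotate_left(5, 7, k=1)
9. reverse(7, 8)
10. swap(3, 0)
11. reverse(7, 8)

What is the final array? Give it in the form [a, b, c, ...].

After 1 (reverse(4, 5)): [C, I, A, H, E, B, G, F, D]
After 2 (swap(1, 6)): [C, G, A, H, E, B, I, F, D]
After 3 (swap(1, 6)): [C, I, A, H, E, B, G, F, D]
After 4 (reverse(4, 7)): [C, I, A, H, F, G, B, E, D]
After 5 (rotate_left(6, 8, k=1)): [C, I, A, H, F, G, E, D, B]
After 6 (swap(3, 0)): [H, I, A, C, F, G, E, D, B]
After 7 (rotate_left(3, 7, k=3)): [H, I, A, E, D, C, F, G, B]
After 8 (rotate_left(5, 7, k=1)): [H, I, A, E, D, F, G, C, B]
After 9 (reverse(7, 8)): [H, I, A, E, D, F, G, B, C]
After 10 (swap(3, 0)): [E, I, A, H, D, F, G, B, C]
After 11 (reverse(7, 8)): [E, I, A, H, D, F, G, C, B]

Answer: [E, I, A, H, D, F, G, C, B]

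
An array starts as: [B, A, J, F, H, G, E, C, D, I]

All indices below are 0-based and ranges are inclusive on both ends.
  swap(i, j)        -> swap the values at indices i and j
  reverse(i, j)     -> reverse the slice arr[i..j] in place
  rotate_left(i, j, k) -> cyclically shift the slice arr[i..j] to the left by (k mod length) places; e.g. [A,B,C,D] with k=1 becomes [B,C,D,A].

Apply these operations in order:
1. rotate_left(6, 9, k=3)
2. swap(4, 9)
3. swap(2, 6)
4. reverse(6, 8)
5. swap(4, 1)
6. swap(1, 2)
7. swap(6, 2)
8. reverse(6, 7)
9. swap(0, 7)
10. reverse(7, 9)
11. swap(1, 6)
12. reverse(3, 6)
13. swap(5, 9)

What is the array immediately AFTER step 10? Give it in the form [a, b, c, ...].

Answer: [D, I, C, F, A, G, E, H, J, B]

Derivation:
After 1 (rotate_left(6, 9, k=3)): [B, A, J, F, H, G, I, E, C, D]
After 2 (swap(4, 9)): [B, A, J, F, D, G, I, E, C, H]
After 3 (swap(2, 6)): [B, A, I, F, D, G, J, E, C, H]
After 4 (reverse(6, 8)): [B, A, I, F, D, G, C, E, J, H]
After 5 (swap(4, 1)): [B, D, I, F, A, G, C, E, J, H]
After 6 (swap(1, 2)): [B, I, D, F, A, G, C, E, J, H]
After 7 (swap(6, 2)): [B, I, C, F, A, G, D, E, J, H]
After 8 (reverse(6, 7)): [B, I, C, F, A, G, E, D, J, H]
After 9 (swap(0, 7)): [D, I, C, F, A, G, E, B, J, H]
After 10 (reverse(7, 9)): [D, I, C, F, A, G, E, H, J, B]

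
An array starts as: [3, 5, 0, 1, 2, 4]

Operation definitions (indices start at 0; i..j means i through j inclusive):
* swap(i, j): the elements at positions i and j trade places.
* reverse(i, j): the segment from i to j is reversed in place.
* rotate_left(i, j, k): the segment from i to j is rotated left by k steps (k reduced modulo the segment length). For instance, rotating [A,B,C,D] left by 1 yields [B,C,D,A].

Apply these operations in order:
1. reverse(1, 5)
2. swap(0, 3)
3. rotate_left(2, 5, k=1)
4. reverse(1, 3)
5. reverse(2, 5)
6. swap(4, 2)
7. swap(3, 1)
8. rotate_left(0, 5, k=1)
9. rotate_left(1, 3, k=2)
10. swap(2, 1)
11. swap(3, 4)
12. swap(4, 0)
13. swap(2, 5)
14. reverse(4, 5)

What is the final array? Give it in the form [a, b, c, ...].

Answer: [0, 4, 1, 3, 2, 5]

Derivation:
After 1 (reverse(1, 5)): [3, 4, 2, 1, 0, 5]
After 2 (swap(0, 3)): [1, 4, 2, 3, 0, 5]
After 3 (rotate_left(2, 5, k=1)): [1, 4, 3, 0, 5, 2]
After 4 (reverse(1, 3)): [1, 0, 3, 4, 5, 2]
After 5 (reverse(2, 5)): [1, 0, 2, 5, 4, 3]
After 6 (swap(4, 2)): [1, 0, 4, 5, 2, 3]
After 7 (swap(3, 1)): [1, 5, 4, 0, 2, 3]
After 8 (rotate_left(0, 5, k=1)): [5, 4, 0, 2, 3, 1]
After 9 (rotate_left(1, 3, k=2)): [5, 2, 4, 0, 3, 1]
After 10 (swap(2, 1)): [5, 4, 2, 0, 3, 1]
After 11 (swap(3, 4)): [5, 4, 2, 3, 0, 1]
After 12 (swap(4, 0)): [0, 4, 2, 3, 5, 1]
After 13 (swap(2, 5)): [0, 4, 1, 3, 5, 2]
After 14 (reverse(4, 5)): [0, 4, 1, 3, 2, 5]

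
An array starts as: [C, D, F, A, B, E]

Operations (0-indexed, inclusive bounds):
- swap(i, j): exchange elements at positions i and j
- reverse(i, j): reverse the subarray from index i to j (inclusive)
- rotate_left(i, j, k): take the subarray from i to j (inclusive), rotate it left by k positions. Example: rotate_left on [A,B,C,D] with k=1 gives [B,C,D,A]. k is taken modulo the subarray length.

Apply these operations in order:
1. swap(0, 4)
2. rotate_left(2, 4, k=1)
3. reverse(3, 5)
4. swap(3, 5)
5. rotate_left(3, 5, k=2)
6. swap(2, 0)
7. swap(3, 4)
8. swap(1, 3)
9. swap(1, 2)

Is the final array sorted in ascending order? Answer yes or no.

After 1 (swap(0, 4)): [B, D, F, A, C, E]
After 2 (rotate_left(2, 4, k=1)): [B, D, A, C, F, E]
After 3 (reverse(3, 5)): [B, D, A, E, F, C]
After 4 (swap(3, 5)): [B, D, A, C, F, E]
After 5 (rotate_left(3, 5, k=2)): [B, D, A, E, C, F]
After 6 (swap(2, 0)): [A, D, B, E, C, F]
After 7 (swap(3, 4)): [A, D, B, C, E, F]
After 8 (swap(1, 3)): [A, C, B, D, E, F]
After 9 (swap(1, 2)): [A, B, C, D, E, F]

Answer: yes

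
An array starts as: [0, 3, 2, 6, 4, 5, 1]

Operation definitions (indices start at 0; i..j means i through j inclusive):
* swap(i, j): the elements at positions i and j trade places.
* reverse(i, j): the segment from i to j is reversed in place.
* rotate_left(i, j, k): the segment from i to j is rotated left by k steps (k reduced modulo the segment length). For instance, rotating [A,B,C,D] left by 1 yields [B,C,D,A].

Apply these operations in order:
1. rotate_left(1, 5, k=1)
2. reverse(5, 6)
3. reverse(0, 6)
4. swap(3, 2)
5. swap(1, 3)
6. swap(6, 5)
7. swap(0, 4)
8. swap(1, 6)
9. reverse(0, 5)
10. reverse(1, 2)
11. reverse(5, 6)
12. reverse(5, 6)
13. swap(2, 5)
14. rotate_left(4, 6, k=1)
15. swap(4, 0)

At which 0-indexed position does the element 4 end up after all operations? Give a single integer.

Answer: 3

Derivation:
After 1 (rotate_left(1, 5, k=1)): [0, 2, 6, 4, 5, 3, 1]
After 2 (reverse(5, 6)): [0, 2, 6, 4, 5, 1, 3]
After 3 (reverse(0, 6)): [3, 1, 5, 4, 6, 2, 0]
After 4 (swap(3, 2)): [3, 1, 4, 5, 6, 2, 0]
After 5 (swap(1, 3)): [3, 5, 4, 1, 6, 2, 0]
After 6 (swap(6, 5)): [3, 5, 4, 1, 6, 0, 2]
After 7 (swap(0, 4)): [6, 5, 4, 1, 3, 0, 2]
After 8 (swap(1, 6)): [6, 2, 4, 1, 3, 0, 5]
After 9 (reverse(0, 5)): [0, 3, 1, 4, 2, 6, 5]
After 10 (reverse(1, 2)): [0, 1, 3, 4, 2, 6, 5]
After 11 (reverse(5, 6)): [0, 1, 3, 4, 2, 5, 6]
After 12 (reverse(5, 6)): [0, 1, 3, 4, 2, 6, 5]
After 13 (swap(2, 5)): [0, 1, 6, 4, 2, 3, 5]
After 14 (rotate_left(4, 6, k=1)): [0, 1, 6, 4, 3, 5, 2]
After 15 (swap(4, 0)): [3, 1, 6, 4, 0, 5, 2]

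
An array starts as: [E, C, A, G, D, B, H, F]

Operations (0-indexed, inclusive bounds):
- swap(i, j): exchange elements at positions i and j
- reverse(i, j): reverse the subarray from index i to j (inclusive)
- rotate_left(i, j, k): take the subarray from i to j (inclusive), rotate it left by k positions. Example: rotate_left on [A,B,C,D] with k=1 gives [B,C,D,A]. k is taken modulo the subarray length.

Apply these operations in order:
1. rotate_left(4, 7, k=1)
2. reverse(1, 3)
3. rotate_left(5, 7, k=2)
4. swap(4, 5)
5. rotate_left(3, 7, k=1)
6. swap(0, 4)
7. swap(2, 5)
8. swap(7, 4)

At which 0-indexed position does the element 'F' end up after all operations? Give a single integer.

Answer: 6

Derivation:
After 1 (rotate_left(4, 7, k=1)): [E, C, A, G, B, H, F, D]
After 2 (reverse(1, 3)): [E, G, A, C, B, H, F, D]
After 3 (rotate_left(5, 7, k=2)): [E, G, A, C, B, D, H, F]
After 4 (swap(4, 5)): [E, G, A, C, D, B, H, F]
After 5 (rotate_left(3, 7, k=1)): [E, G, A, D, B, H, F, C]
After 6 (swap(0, 4)): [B, G, A, D, E, H, F, C]
After 7 (swap(2, 5)): [B, G, H, D, E, A, F, C]
After 8 (swap(7, 4)): [B, G, H, D, C, A, F, E]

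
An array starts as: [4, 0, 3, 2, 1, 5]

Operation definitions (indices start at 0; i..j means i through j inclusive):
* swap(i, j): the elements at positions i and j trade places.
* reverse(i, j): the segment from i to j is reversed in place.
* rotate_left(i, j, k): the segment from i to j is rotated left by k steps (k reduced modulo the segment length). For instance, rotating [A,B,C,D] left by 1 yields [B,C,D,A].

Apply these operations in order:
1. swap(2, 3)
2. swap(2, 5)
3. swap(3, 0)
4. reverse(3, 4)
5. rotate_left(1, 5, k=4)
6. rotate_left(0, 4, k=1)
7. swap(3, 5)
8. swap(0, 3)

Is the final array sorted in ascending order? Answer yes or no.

After 1 (swap(2, 3)): [4, 0, 2, 3, 1, 5]
After 2 (swap(2, 5)): [4, 0, 5, 3, 1, 2]
After 3 (swap(3, 0)): [3, 0, 5, 4, 1, 2]
After 4 (reverse(3, 4)): [3, 0, 5, 1, 4, 2]
After 5 (rotate_left(1, 5, k=4)): [3, 2, 0, 5, 1, 4]
After 6 (rotate_left(0, 4, k=1)): [2, 0, 5, 1, 3, 4]
After 7 (swap(3, 5)): [2, 0, 5, 4, 3, 1]
After 8 (swap(0, 3)): [4, 0, 5, 2, 3, 1]

Answer: no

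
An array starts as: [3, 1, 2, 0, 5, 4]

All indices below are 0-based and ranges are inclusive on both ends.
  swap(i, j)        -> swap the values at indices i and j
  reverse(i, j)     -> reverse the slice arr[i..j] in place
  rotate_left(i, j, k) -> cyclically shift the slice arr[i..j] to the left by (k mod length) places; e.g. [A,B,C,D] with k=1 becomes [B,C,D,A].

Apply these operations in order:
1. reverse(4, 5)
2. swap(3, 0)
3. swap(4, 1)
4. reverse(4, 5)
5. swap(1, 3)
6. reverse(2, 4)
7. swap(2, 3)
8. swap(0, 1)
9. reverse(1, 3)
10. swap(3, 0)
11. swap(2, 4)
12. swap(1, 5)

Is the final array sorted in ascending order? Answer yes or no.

Answer: yes

Derivation:
After 1 (reverse(4, 5)): [3, 1, 2, 0, 4, 5]
After 2 (swap(3, 0)): [0, 1, 2, 3, 4, 5]
After 3 (swap(4, 1)): [0, 4, 2, 3, 1, 5]
After 4 (reverse(4, 5)): [0, 4, 2, 3, 5, 1]
After 5 (swap(1, 3)): [0, 3, 2, 4, 5, 1]
After 6 (reverse(2, 4)): [0, 3, 5, 4, 2, 1]
After 7 (swap(2, 3)): [0, 3, 4, 5, 2, 1]
After 8 (swap(0, 1)): [3, 0, 4, 5, 2, 1]
After 9 (reverse(1, 3)): [3, 5, 4, 0, 2, 1]
After 10 (swap(3, 0)): [0, 5, 4, 3, 2, 1]
After 11 (swap(2, 4)): [0, 5, 2, 3, 4, 1]
After 12 (swap(1, 5)): [0, 1, 2, 3, 4, 5]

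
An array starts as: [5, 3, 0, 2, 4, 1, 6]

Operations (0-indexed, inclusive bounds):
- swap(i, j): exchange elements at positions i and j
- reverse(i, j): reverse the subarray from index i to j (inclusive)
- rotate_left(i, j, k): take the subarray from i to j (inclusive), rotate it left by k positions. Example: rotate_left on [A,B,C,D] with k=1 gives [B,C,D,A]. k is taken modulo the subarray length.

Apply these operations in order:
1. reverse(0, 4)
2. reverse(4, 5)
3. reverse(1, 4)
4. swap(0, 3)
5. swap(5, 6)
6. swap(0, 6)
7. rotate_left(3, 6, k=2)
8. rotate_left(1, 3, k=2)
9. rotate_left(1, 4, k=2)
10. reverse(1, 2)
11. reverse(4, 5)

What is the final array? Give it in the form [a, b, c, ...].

Answer: [5, 0, 3, 6, 4, 1, 2]

Derivation:
After 1 (reverse(0, 4)): [4, 2, 0, 3, 5, 1, 6]
After 2 (reverse(4, 5)): [4, 2, 0, 3, 1, 5, 6]
After 3 (reverse(1, 4)): [4, 1, 3, 0, 2, 5, 6]
After 4 (swap(0, 3)): [0, 1, 3, 4, 2, 5, 6]
After 5 (swap(5, 6)): [0, 1, 3, 4, 2, 6, 5]
After 6 (swap(0, 6)): [5, 1, 3, 4, 2, 6, 0]
After 7 (rotate_left(3, 6, k=2)): [5, 1, 3, 6, 0, 4, 2]
After 8 (rotate_left(1, 3, k=2)): [5, 6, 1, 3, 0, 4, 2]
After 9 (rotate_left(1, 4, k=2)): [5, 3, 0, 6, 1, 4, 2]
After 10 (reverse(1, 2)): [5, 0, 3, 6, 1, 4, 2]
After 11 (reverse(4, 5)): [5, 0, 3, 6, 4, 1, 2]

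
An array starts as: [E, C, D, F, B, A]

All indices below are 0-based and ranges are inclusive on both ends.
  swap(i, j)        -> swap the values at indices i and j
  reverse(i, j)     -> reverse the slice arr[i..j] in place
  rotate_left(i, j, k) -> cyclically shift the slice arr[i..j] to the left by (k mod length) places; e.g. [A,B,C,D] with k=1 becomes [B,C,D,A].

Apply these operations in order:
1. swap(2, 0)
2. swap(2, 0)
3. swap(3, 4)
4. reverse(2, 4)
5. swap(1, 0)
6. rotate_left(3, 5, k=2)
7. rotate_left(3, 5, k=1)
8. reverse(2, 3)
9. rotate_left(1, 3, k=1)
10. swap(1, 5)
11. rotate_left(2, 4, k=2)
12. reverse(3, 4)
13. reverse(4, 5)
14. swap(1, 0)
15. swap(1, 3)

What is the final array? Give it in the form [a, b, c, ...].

After 1 (swap(2, 0)): [D, C, E, F, B, A]
After 2 (swap(2, 0)): [E, C, D, F, B, A]
After 3 (swap(3, 4)): [E, C, D, B, F, A]
After 4 (reverse(2, 4)): [E, C, F, B, D, A]
After 5 (swap(1, 0)): [C, E, F, B, D, A]
After 6 (rotate_left(3, 5, k=2)): [C, E, F, A, B, D]
After 7 (rotate_left(3, 5, k=1)): [C, E, F, B, D, A]
After 8 (reverse(2, 3)): [C, E, B, F, D, A]
After 9 (rotate_left(1, 3, k=1)): [C, B, F, E, D, A]
After 10 (swap(1, 5)): [C, A, F, E, D, B]
After 11 (rotate_left(2, 4, k=2)): [C, A, D, F, E, B]
After 12 (reverse(3, 4)): [C, A, D, E, F, B]
After 13 (reverse(4, 5)): [C, A, D, E, B, F]
After 14 (swap(1, 0)): [A, C, D, E, B, F]
After 15 (swap(1, 3)): [A, E, D, C, B, F]

Answer: [A, E, D, C, B, F]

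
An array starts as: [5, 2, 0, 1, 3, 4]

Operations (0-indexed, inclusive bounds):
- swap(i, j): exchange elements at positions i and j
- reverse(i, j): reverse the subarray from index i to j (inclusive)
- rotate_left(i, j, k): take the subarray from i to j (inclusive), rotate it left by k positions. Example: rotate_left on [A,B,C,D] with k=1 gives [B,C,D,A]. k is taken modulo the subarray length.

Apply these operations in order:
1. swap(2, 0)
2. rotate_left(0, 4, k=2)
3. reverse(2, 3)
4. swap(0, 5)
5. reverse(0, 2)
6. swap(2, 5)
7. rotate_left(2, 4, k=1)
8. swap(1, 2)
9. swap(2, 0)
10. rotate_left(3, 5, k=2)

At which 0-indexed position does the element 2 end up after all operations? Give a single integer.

Answer: 4

Derivation:
After 1 (swap(2, 0)): [0, 2, 5, 1, 3, 4]
After 2 (rotate_left(0, 4, k=2)): [5, 1, 3, 0, 2, 4]
After 3 (reverse(2, 3)): [5, 1, 0, 3, 2, 4]
After 4 (swap(0, 5)): [4, 1, 0, 3, 2, 5]
After 5 (reverse(0, 2)): [0, 1, 4, 3, 2, 5]
After 6 (swap(2, 5)): [0, 1, 5, 3, 2, 4]
After 7 (rotate_left(2, 4, k=1)): [0, 1, 3, 2, 5, 4]
After 8 (swap(1, 2)): [0, 3, 1, 2, 5, 4]
After 9 (swap(2, 0)): [1, 3, 0, 2, 5, 4]
After 10 (rotate_left(3, 5, k=2)): [1, 3, 0, 4, 2, 5]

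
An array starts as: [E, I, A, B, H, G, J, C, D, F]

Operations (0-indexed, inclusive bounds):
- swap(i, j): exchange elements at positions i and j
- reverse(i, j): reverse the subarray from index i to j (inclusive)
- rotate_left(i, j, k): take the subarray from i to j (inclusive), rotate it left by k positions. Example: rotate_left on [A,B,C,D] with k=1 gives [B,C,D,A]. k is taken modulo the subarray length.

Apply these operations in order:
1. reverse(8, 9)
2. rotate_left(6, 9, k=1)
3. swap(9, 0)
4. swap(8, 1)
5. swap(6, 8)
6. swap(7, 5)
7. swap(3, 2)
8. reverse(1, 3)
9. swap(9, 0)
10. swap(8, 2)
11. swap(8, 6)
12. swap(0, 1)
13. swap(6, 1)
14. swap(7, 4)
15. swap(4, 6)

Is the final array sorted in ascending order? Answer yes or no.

After 1 (reverse(8, 9)): [E, I, A, B, H, G, J, C, F, D]
After 2 (rotate_left(6, 9, k=1)): [E, I, A, B, H, G, C, F, D, J]
After 3 (swap(9, 0)): [J, I, A, B, H, G, C, F, D, E]
After 4 (swap(8, 1)): [J, D, A, B, H, G, C, F, I, E]
After 5 (swap(6, 8)): [J, D, A, B, H, G, I, F, C, E]
After 6 (swap(7, 5)): [J, D, A, B, H, F, I, G, C, E]
After 7 (swap(3, 2)): [J, D, B, A, H, F, I, G, C, E]
After 8 (reverse(1, 3)): [J, A, B, D, H, F, I, G, C, E]
After 9 (swap(9, 0)): [E, A, B, D, H, F, I, G, C, J]
After 10 (swap(8, 2)): [E, A, C, D, H, F, I, G, B, J]
After 11 (swap(8, 6)): [E, A, C, D, H, F, B, G, I, J]
After 12 (swap(0, 1)): [A, E, C, D, H, F, B, G, I, J]
After 13 (swap(6, 1)): [A, B, C, D, H, F, E, G, I, J]
After 14 (swap(7, 4)): [A, B, C, D, G, F, E, H, I, J]
After 15 (swap(4, 6)): [A, B, C, D, E, F, G, H, I, J]

Answer: yes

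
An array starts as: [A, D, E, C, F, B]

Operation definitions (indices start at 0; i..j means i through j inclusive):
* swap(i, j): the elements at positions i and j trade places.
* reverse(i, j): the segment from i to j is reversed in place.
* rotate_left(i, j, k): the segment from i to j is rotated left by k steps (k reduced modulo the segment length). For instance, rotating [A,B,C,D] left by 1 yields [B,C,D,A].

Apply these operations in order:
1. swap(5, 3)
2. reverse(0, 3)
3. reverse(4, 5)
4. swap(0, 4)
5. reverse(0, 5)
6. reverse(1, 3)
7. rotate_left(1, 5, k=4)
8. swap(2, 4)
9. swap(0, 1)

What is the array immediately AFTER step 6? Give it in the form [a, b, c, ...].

After 1 (swap(5, 3)): [A, D, E, B, F, C]
After 2 (reverse(0, 3)): [B, E, D, A, F, C]
After 3 (reverse(4, 5)): [B, E, D, A, C, F]
After 4 (swap(0, 4)): [C, E, D, A, B, F]
After 5 (reverse(0, 5)): [F, B, A, D, E, C]
After 6 (reverse(1, 3)): [F, D, A, B, E, C]

Answer: [F, D, A, B, E, C]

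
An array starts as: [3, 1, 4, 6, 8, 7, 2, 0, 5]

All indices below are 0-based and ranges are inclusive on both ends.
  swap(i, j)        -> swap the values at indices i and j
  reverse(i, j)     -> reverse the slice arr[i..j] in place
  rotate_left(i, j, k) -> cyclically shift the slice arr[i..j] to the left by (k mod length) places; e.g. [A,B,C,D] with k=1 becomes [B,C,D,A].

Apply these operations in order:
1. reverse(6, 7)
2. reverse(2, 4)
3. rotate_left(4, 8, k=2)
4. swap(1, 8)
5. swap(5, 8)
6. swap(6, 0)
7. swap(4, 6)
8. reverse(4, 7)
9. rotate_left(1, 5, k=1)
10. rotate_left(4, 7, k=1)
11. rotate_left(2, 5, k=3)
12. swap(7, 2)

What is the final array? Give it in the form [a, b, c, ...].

After 1 (reverse(6, 7)): [3, 1, 4, 6, 8, 7, 0, 2, 5]
After 2 (reverse(2, 4)): [3, 1, 8, 6, 4, 7, 0, 2, 5]
After 3 (rotate_left(4, 8, k=2)): [3, 1, 8, 6, 0, 2, 5, 4, 7]
After 4 (swap(1, 8)): [3, 7, 8, 6, 0, 2, 5, 4, 1]
After 5 (swap(5, 8)): [3, 7, 8, 6, 0, 1, 5, 4, 2]
After 6 (swap(6, 0)): [5, 7, 8, 6, 0, 1, 3, 4, 2]
After 7 (swap(4, 6)): [5, 7, 8, 6, 3, 1, 0, 4, 2]
After 8 (reverse(4, 7)): [5, 7, 8, 6, 4, 0, 1, 3, 2]
After 9 (rotate_left(1, 5, k=1)): [5, 8, 6, 4, 0, 7, 1, 3, 2]
After 10 (rotate_left(4, 7, k=1)): [5, 8, 6, 4, 7, 1, 3, 0, 2]
After 11 (rotate_left(2, 5, k=3)): [5, 8, 1, 6, 4, 7, 3, 0, 2]
After 12 (swap(7, 2)): [5, 8, 0, 6, 4, 7, 3, 1, 2]

Answer: [5, 8, 0, 6, 4, 7, 3, 1, 2]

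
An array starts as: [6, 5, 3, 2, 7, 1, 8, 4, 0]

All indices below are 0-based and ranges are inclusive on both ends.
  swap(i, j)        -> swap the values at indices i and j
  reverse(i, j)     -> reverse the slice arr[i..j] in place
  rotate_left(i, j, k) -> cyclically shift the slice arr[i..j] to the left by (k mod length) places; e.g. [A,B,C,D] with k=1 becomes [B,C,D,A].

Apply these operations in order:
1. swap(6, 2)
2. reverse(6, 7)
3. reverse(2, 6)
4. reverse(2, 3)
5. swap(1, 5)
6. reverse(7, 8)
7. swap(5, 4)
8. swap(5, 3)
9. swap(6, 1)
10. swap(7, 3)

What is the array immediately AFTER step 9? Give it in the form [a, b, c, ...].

Answer: [6, 8, 1, 7, 5, 4, 2, 0, 3]

Derivation:
After 1 (swap(6, 2)): [6, 5, 8, 2, 7, 1, 3, 4, 0]
After 2 (reverse(6, 7)): [6, 5, 8, 2, 7, 1, 4, 3, 0]
After 3 (reverse(2, 6)): [6, 5, 4, 1, 7, 2, 8, 3, 0]
After 4 (reverse(2, 3)): [6, 5, 1, 4, 7, 2, 8, 3, 0]
After 5 (swap(1, 5)): [6, 2, 1, 4, 7, 5, 8, 3, 0]
After 6 (reverse(7, 8)): [6, 2, 1, 4, 7, 5, 8, 0, 3]
After 7 (swap(5, 4)): [6, 2, 1, 4, 5, 7, 8, 0, 3]
After 8 (swap(5, 3)): [6, 2, 1, 7, 5, 4, 8, 0, 3]
After 9 (swap(6, 1)): [6, 8, 1, 7, 5, 4, 2, 0, 3]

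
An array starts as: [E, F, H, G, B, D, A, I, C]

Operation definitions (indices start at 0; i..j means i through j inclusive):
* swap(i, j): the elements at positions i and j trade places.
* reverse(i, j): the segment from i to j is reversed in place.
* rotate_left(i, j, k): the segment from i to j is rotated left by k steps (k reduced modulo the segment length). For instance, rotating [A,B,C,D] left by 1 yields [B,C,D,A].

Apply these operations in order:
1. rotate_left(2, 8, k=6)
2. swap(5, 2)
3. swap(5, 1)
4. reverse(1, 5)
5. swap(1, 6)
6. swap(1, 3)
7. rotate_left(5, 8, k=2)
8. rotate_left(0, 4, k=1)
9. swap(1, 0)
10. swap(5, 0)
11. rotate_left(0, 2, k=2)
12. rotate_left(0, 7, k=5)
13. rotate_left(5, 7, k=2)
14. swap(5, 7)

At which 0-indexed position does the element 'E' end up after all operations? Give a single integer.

After 1 (rotate_left(2, 8, k=6)): [E, F, C, H, G, B, D, A, I]
After 2 (swap(5, 2)): [E, F, B, H, G, C, D, A, I]
After 3 (swap(5, 1)): [E, C, B, H, G, F, D, A, I]
After 4 (reverse(1, 5)): [E, F, G, H, B, C, D, A, I]
After 5 (swap(1, 6)): [E, D, G, H, B, C, F, A, I]
After 6 (swap(1, 3)): [E, H, G, D, B, C, F, A, I]
After 7 (rotate_left(5, 8, k=2)): [E, H, G, D, B, A, I, C, F]
After 8 (rotate_left(0, 4, k=1)): [H, G, D, B, E, A, I, C, F]
After 9 (swap(1, 0)): [G, H, D, B, E, A, I, C, F]
After 10 (swap(5, 0)): [A, H, D, B, E, G, I, C, F]
After 11 (rotate_left(0, 2, k=2)): [D, A, H, B, E, G, I, C, F]
After 12 (rotate_left(0, 7, k=5)): [G, I, C, D, A, H, B, E, F]
After 13 (rotate_left(5, 7, k=2)): [G, I, C, D, A, E, H, B, F]
After 14 (swap(5, 7)): [G, I, C, D, A, B, H, E, F]

Answer: 7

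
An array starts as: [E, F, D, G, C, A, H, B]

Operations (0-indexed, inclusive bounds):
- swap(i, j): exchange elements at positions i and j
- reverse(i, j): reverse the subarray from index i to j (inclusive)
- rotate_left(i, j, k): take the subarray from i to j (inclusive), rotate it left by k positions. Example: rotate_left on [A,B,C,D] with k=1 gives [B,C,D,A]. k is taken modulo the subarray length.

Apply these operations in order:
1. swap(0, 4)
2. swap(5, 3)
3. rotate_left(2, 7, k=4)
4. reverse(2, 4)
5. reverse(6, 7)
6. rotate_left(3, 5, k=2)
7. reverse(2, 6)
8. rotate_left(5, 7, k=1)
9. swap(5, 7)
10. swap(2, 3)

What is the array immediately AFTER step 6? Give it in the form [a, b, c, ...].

After 1 (swap(0, 4)): [C, F, D, G, E, A, H, B]
After 2 (swap(5, 3)): [C, F, D, A, E, G, H, B]
After 3 (rotate_left(2, 7, k=4)): [C, F, H, B, D, A, E, G]
After 4 (reverse(2, 4)): [C, F, D, B, H, A, E, G]
After 5 (reverse(6, 7)): [C, F, D, B, H, A, G, E]
After 6 (rotate_left(3, 5, k=2)): [C, F, D, A, B, H, G, E]

Answer: [C, F, D, A, B, H, G, E]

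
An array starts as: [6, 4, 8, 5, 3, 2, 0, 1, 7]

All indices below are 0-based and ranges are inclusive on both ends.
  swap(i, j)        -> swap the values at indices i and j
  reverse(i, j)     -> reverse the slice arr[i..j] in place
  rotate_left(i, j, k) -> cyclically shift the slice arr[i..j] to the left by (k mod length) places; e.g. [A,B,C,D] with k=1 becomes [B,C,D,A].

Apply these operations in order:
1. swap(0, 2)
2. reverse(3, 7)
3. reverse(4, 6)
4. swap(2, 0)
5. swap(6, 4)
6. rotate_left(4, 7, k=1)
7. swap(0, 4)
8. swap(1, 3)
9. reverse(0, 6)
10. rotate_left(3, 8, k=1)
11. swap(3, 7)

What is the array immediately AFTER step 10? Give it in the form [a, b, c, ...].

Answer: [5, 3, 6, 8, 1, 2, 0, 7, 4]

Derivation:
After 1 (swap(0, 2)): [8, 4, 6, 5, 3, 2, 0, 1, 7]
After 2 (reverse(3, 7)): [8, 4, 6, 1, 0, 2, 3, 5, 7]
After 3 (reverse(4, 6)): [8, 4, 6, 1, 3, 2, 0, 5, 7]
After 4 (swap(2, 0)): [6, 4, 8, 1, 3, 2, 0, 5, 7]
After 5 (swap(6, 4)): [6, 4, 8, 1, 0, 2, 3, 5, 7]
After 6 (rotate_left(4, 7, k=1)): [6, 4, 8, 1, 2, 3, 5, 0, 7]
After 7 (swap(0, 4)): [2, 4, 8, 1, 6, 3, 5, 0, 7]
After 8 (swap(1, 3)): [2, 1, 8, 4, 6, 3, 5, 0, 7]
After 9 (reverse(0, 6)): [5, 3, 6, 4, 8, 1, 2, 0, 7]
After 10 (rotate_left(3, 8, k=1)): [5, 3, 6, 8, 1, 2, 0, 7, 4]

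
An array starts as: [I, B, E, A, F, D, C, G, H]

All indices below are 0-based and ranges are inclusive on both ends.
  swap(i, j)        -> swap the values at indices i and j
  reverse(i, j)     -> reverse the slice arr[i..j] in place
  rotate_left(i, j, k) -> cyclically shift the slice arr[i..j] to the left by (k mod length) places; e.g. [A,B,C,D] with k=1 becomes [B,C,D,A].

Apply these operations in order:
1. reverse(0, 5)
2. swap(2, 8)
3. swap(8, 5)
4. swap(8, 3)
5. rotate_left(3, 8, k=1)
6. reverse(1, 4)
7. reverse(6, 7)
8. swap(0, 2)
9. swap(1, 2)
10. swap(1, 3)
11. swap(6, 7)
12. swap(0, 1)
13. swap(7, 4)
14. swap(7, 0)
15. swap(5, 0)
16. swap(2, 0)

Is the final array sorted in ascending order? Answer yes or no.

After 1 (reverse(0, 5)): [D, F, A, E, B, I, C, G, H]
After 2 (swap(2, 8)): [D, F, H, E, B, I, C, G, A]
After 3 (swap(8, 5)): [D, F, H, E, B, A, C, G, I]
After 4 (swap(8, 3)): [D, F, H, I, B, A, C, G, E]
After 5 (rotate_left(3, 8, k=1)): [D, F, H, B, A, C, G, E, I]
After 6 (reverse(1, 4)): [D, A, B, H, F, C, G, E, I]
After 7 (reverse(6, 7)): [D, A, B, H, F, C, E, G, I]
After 8 (swap(0, 2)): [B, A, D, H, F, C, E, G, I]
After 9 (swap(1, 2)): [B, D, A, H, F, C, E, G, I]
After 10 (swap(1, 3)): [B, H, A, D, F, C, E, G, I]
After 11 (swap(6, 7)): [B, H, A, D, F, C, G, E, I]
After 12 (swap(0, 1)): [H, B, A, D, F, C, G, E, I]
After 13 (swap(7, 4)): [H, B, A, D, E, C, G, F, I]
After 14 (swap(7, 0)): [F, B, A, D, E, C, G, H, I]
After 15 (swap(5, 0)): [C, B, A, D, E, F, G, H, I]
After 16 (swap(2, 0)): [A, B, C, D, E, F, G, H, I]

Answer: yes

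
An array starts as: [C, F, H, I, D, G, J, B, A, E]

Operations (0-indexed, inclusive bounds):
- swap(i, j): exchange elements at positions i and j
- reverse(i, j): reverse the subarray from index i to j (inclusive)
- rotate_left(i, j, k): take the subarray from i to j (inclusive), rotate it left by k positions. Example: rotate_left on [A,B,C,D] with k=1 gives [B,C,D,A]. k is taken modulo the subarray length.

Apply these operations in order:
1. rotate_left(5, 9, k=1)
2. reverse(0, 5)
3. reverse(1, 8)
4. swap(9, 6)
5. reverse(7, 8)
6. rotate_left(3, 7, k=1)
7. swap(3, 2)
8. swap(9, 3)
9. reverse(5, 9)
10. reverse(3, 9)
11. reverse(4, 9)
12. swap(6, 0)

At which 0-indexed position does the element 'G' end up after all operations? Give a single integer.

Answer: 3

Derivation:
After 1 (rotate_left(5, 9, k=1)): [C, F, H, I, D, J, B, A, E, G]
After 2 (reverse(0, 5)): [J, D, I, H, F, C, B, A, E, G]
After 3 (reverse(1, 8)): [J, E, A, B, C, F, H, I, D, G]
After 4 (swap(9, 6)): [J, E, A, B, C, F, G, I, D, H]
After 5 (reverse(7, 8)): [J, E, A, B, C, F, G, D, I, H]
After 6 (rotate_left(3, 7, k=1)): [J, E, A, C, F, G, D, B, I, H]
After 7 (swap(3, 2)): [J, E, C, A, F, G, D, B, I, H]
After 8 (swap(9, 3)): [J, E, C, H, F, G, D, B, I, A]
After 9 (reverse(5, 9)): [J, E, C, H, F, A, I, B, D, G]
After 10 (reverse(3, 9)): [J, E, C, G, D, B, I, A, F, H]
After 11 (reverse(4, 9)): [J, E, C, G, H, F, A, I, B, D]
After 12 (swap(6, 0)): [A, E, C, G, H, F, J, I, B, D]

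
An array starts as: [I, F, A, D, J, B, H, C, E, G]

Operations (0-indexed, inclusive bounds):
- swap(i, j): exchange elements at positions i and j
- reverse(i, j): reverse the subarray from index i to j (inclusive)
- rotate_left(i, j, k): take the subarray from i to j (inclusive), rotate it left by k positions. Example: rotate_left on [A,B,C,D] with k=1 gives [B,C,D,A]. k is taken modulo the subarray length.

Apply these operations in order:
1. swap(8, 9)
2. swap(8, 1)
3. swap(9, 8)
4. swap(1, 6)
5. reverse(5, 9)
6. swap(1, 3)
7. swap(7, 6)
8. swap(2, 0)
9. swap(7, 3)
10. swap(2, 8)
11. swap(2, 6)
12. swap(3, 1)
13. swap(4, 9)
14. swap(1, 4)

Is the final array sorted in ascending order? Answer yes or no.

Answer: yes

Derivation:
After 1 (swap(8, 9)): [I, F, A, D, J, B, H, C, G, E]
After 2 (swap(8, 1)): [I, G, A, D, J, B, H, C, F, E]
After 3 (swap(9, 8)): [I, G, A, D, J, B, H, C, E, F]
After 4 (swap(1, 6)): [I, H, A, D, J, B, G, C, E, F]
After 5 (reverse(5, 9)): [I, H, A, D, J, F, E, C, G, B]
After 6 (swap(1, 3)): [I, D, A, H, J, F, E, C, G, B]
After 7 (swap(7, 6)): [I, D, A, H, J, F, C, E, G, B]
After 8 (swap(2, 0)): [A, D, I, H, J, F, C, E, G, B]
After 9 (swap(7, 3)): [A, D, I, E, J, F, C, H, G, B]
After 10 (swap(2, 8)): [A, D, G, E, J, F, C, H, I, B]
After 11 (swap(2, 6)): [A, D, C, E, J, F, G, H, I, B]
After 12 (swap(3, 1)): [A, E, C, D, J, F, G, H, I, B]
After 13 (swap(4, 9)): [A, E, C, D, B, F, G, H, I, J]
After 14 (swap(1, 4)): [A, B, C, D, E, F, G, H, I, J]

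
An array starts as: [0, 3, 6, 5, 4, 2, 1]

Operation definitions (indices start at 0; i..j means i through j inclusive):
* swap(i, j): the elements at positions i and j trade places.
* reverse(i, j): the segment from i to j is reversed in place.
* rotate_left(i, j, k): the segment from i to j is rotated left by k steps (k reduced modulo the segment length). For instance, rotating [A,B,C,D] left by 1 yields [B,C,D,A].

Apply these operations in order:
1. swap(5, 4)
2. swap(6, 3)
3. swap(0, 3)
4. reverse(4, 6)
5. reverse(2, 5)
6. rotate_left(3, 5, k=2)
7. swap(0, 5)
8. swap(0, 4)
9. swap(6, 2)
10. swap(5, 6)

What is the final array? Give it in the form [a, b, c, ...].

Answer: [5, 3, 2, 6, 0, 4, 1]

Derivation:
After 1 (swap(5, 4)): [0, 3, 6, 5, 2, 4, 1]
After 2 (swap(6, 3)): [0, 3, 6, 1, 2, 4, 5]
After 3 (swap(0, 3)): [1, 3, 6, 0, 2, 4, 5]
After 4 (reverse(4, 6)): [1, 3, 6, 0, 5, 4, 2]
After 5 (reverse(2, 5)): [1, 3, 4, 5, 0, 6, 2]
After 6 (rotate_left(3, 5, k=2)): [1, 3, 4, 6, 5, 0, 2]
After 7 (swap(0, 5)): [0, 3, 4, 6, 5, 1, 2]
After 8 (swap(0, 4)): [5, 3, 4, 6, 0, 1, 2]
After 9 (swap(6, 2)): [5, 3, 2, 6, 0, 1, 4]
After 10 (swap(5, 6)): [5, 3, 2, 6, 0, 4, 1]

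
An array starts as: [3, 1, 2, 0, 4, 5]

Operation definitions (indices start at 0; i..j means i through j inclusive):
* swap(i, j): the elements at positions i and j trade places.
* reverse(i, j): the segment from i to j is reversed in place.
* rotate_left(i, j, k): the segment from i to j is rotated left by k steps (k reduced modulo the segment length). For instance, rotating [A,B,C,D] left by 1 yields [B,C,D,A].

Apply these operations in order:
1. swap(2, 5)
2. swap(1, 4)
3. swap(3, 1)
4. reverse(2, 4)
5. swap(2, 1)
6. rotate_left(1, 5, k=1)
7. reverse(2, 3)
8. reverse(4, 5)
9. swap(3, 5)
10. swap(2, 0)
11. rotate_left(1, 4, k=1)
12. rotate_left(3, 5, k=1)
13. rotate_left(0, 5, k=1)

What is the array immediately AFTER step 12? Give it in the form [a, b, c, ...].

Answer: [5, 3, 2, 0, 4, 1]

Derivation:
After 1 (swap(2, 5)): [3, 1, 5, 0, 4, 2]
After 2 (swap(1, 4)): [3, 4, 5, 0, 1, 2]
After 3 (swap(3, 1)): [3, 0, 5, 4, 1, 2]
After 4 (reverse(2, 4)): [3, 0, 1, 4, 5, 2]
After 5 (swap(2, 1)): [3, 1, 0, 4, 5, 2]
After 6 (rotate_left(1, 5, k=1)): [3, 0, 4, 5, 2, 1]
After 7 (reverse(2, 3)): [3, 0, 5, 4, 2, 1]
After 8 (reverse(4, 5)): [3, 0, 5, 4, 1, 2]
After 9 (swap(3, 5)): [3, 0, 5, 2, 1, 4]
After 10 (swap(2, 0)): [5, 0, 3, 2, 1, 4]
After 11 (rotate_left(1, 4, k=1)): [5, 3, 2, 1, 0, 4]
After 12 (rotate_left(3, 5, k=1)): [5, 3, 2, 0, 4, 1]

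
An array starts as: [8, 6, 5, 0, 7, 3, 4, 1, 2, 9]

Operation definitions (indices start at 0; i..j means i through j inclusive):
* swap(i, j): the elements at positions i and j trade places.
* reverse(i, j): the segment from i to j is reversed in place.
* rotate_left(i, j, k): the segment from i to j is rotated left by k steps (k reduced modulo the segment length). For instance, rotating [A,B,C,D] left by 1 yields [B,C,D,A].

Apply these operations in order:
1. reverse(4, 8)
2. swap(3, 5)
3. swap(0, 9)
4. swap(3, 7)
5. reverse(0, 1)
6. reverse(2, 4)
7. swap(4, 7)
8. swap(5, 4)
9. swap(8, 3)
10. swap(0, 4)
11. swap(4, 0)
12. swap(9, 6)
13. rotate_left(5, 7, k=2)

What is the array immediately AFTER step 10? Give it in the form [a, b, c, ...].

Answer: [0, 9, 2, 7, 6, 1, 4, 5, 3, 8]

Derivation:
After 1 (reverse(4, 8)): [8, 6, 5, 0, 2, 1, 4, 3, 7, 9]
After 2 (swap(3, 5)): [8, 6, 5, 1, 2, 0, 4, 3, 7, 9]
After 3 (swap(0, 9)): [9, 6, 5, 1, 2, 0, 4, 3, 7, 8]
After 4 (swap(3, 7)): [9, 6, 5, 3, 2, 0, 4, 1, 7, 8]
After 5 (reverse(0, 1)): [6, 9, 5, 3, 2, 0, 4, 1, 7, 8]
After 6 (reverse(2, 4)): [6, 9, 2, 3, 5, 0, 4, 1, 7, 8]
After 7 (swap(4, 7)): [6, 9, 2, 3, 1, 0, 4, 5, 7, 8]
After 8 (swap(5, 4)): [6, 9, 2, 3, 0, 1, 4, 5, 7, 8]
After 9 (swap(8, 3)): [6, 9, 2, 7, 0, 1, 4, 5, 3, 8]
After 10 (swap(0, 4)): [0, 9, 2, 7, 6, 1, 4, 5, 3, 8]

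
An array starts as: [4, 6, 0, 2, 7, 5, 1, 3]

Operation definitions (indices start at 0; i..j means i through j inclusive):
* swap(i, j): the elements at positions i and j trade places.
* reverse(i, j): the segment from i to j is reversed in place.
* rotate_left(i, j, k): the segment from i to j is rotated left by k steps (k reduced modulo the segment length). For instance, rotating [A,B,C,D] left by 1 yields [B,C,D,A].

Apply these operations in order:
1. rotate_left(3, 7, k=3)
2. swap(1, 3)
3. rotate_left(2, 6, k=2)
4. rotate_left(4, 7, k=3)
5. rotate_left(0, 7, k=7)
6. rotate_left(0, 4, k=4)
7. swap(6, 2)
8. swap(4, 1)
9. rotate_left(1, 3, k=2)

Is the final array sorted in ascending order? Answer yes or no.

Answer: no

Derivation:
After 1 (rotate_left(3, 7, k=3)): [4, 6, 0, 1, 3, 2, 7, 5]
After 2 (swap(1, 3)): [4, 1, 0, 6, 3, 2, 7, 5]
After 3 (rotate_left(2, 6, k=2)): [4, 1, 3, 2, 7, 0, 6, 5]
After 4 (rotate_left(4, 7, k=3)): [4, 1, 3, 2, 5, 7, 0, 6]
After 5 (rotate_left(0, 7, k=7)): [6, 4, 1, 3, 2, 5, 7, 0]
After 6 (rotate_left(0, 4, k=4)): [2, 6, 4, 1, 3, 5, 7, 0]
After 7 (swap(6, 2)): [2, 6, 7, 1, 3, 5, 4, 0]
After 8 (swap(4, 1)): [2, 3, 7, 1, 6, 5, 4, 0]
After 9 (rotate_left(1, 3, k=2)): [2, 1, 3, 7, 6, 5, 4, 0]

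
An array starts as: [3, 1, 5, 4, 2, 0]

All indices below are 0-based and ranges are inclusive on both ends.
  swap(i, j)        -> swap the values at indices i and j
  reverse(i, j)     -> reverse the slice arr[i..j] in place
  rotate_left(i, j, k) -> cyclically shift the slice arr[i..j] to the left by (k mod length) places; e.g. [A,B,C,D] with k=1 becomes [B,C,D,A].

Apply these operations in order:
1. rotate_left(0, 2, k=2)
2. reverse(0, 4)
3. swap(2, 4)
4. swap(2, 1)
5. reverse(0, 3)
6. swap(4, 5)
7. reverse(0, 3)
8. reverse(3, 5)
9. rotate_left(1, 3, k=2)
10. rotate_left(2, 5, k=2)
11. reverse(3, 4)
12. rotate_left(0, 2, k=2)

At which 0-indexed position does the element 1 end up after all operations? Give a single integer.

After 1 (rotate_left(0, 2, k=2)): [5, 3, 1, 4, 2, 0]
After 2 (reverse(0, 4)): [2, 4, 1, 3, 5, 0]
After 3 (swap(2, 4)): [2, 4, 5, 3, 1, 0]
After 4 (swap(2, 1)): [2, 5, 4, 3, 1, 0]
After 5 (reverse(0, 3)): [3, 4, 5, 2, 1, 0]
After 6 (swap(4, 5)): [3, 4, 5, 2, 0, 1]
After 7 (reverse(0, 3)): [2, 5, 4, 3, 0, 1]
After 8 (reverse(3, 5)): [2, 5, 4, 1, 0, 3]
After 9 (rotate_left(1, 3, k=2)): [2, 1, 5, 4, 0, 3]
After 10 (rotate_left(2, 5, k=2)): [2, 1, 0, 3, 5, 4]
After 11 (reverse(3, 4)): [2, 1, 0, 5, 3, 4]
After 12 (rotate_left(0, 2, k=2)): [0, 2, 1, 5, 3, 4]

Answer: 2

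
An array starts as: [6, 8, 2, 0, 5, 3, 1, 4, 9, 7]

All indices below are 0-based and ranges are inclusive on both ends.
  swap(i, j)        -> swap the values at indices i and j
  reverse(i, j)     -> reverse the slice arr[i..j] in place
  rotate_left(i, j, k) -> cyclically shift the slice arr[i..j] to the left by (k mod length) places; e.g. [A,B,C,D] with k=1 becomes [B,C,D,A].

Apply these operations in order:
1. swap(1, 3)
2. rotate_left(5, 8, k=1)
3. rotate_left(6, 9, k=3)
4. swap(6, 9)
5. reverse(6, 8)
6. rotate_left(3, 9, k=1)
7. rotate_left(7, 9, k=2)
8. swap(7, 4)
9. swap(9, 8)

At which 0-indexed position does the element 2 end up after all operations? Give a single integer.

Answer: 2

Derivation:
After 1 (swap(1, 3)): [6, 0, 2, 8, 5, 3, 1, 4, 9, 7]
After 2 (rotate_left(5, 8, k=1)): [6, 0, 2, 8, 5, 1, 4, 9, 3, 7]
After 3 (rotate_left(6, 9, k=3)): [6, 0, 2, 8, 5, 1, 7, 4, 9, 3]
After 4 (swap(6, 9)): [6, 0, 2, 8, 5, 1, 3, 4, 9, 7]
After 5 (reverse(6, 8)): [6, 0, 2, 8, 5, 1, 9, 4, 3, 7]
After 6 (rotate_left(3, 9, k=1)): [6, 0, 2, 5, 1, 9, 4, 3, 7, 8]
After 7 (rotate_left(7, 9, k=2)): [6, 0, 2, 5, 1, 9, 4, 8, 3, 7]
After 8 (swap(7, 4)): [6, 0, 2, 5, 8, 9, 4, 1, 3, 7]
After 9 (swap(9, 8)): [6, 0, 2, 5, 8, 9, 4, 1, 7, 3]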